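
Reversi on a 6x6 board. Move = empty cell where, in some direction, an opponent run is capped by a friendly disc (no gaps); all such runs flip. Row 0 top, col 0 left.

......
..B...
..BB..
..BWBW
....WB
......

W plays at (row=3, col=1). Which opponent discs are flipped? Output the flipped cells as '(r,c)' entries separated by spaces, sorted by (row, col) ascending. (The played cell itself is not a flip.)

Dir NW: first cell '.' (not opp) -> no flip
Dir N: first cell '.' (not opp) -> no flip
Dir NE: opp run (2,2), next='.' -> no flip
Dir W: first cell '.' (not opp) -> no flip
Dir E: opp run (3,2) capped by W -> flip
Dir SW: first cell '.' (not opp) -> no flip
Dir S: first cell '.' (not opp) -> no flip
Dir SE: first cell '.' (not opp) -> no flip

Answer: (3,2)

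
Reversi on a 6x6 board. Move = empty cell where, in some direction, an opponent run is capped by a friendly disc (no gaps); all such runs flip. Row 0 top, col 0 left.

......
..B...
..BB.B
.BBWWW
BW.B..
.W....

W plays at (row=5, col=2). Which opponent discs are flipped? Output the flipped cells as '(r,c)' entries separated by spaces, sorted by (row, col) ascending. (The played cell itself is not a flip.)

Answer: (4,3)

Derivation:
Dir NW: first cell 'W' (not opp) -> no flip
Dir N: first cell '.' (not opp) -> no flip
Dir NE: opp run (4,3) capped by W -> flip
Dir W: first cell 'W' (not opp) -> no flip
Dir E: first cell '.' (not opp) -> no flip
Dir SW: edge -> no flip
Dir S: edge -> no flip
Dir SE: edge -> no flip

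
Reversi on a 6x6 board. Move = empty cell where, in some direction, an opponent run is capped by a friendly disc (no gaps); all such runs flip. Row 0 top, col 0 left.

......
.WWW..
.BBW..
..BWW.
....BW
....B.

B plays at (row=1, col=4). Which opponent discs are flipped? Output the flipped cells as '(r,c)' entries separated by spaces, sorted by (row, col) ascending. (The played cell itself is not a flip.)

Answer: (2,3)

Derivation:
Dir NW: first cell '.' (not opp) -> no flip
Dir N: first cell '.' (not opp) -> no flip
Dir NE: first cell '.' (not opp) -> no flip
Dir W: opp run (1,3) (1,2) (1,1), next='.' -> no flip
Dir E: first cell '.' (not opp) -> no flip
Dir SW: opp run (2,3) capped by B -> flip
Dir S: first cell '.' (not opp) -> no flip
Dir SE: first cell '.' (not opp) -> no flip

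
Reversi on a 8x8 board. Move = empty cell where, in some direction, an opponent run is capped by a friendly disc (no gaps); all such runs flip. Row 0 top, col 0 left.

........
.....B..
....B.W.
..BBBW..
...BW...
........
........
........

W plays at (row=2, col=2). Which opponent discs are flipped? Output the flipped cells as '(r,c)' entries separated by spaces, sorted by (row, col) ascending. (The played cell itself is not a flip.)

Answer: (3,3)

Derivation:
Dir NW: first cell '.' (not opp) -> no flip
Dir N: first cell '.' (not opp) -> no flip
Dir NE: first cell '.' (not opp) -> no flip
Dir W: first cell '.' (not opp) -> no flip
Dir E: first cell '.' (not opp) -> no flip
Dir SW: first cell '.' (not opp) -> no flip
Dir S: opp run (3,2), next='.' -> no flip
Dir SE: opp run (3,3) capped by W -> flip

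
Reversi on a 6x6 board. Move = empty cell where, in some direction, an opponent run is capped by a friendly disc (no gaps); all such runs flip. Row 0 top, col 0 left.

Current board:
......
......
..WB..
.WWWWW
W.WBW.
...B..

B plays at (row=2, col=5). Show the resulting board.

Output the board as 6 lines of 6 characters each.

Place B at (2,5); scan 8 dirs for brackets.
Dir NW: first cell '.' (not opp) -> no flip
Dir N: first cell '.' (not opp) -> no flip
Dir NE: edge -> no flip
Dir W: first cell '.' (not opp) -> no flip
Dir E: edge -> no flip
Dir SW: opp run (3,4) capped by B -> flip
Dir S: opp run (3,5), next='.' -> no flip
Dir SE: edge -> no flip
All flips: (3,4)

Answer: ......
......
..WB.B
.WWWBW
W.WBW.
...B..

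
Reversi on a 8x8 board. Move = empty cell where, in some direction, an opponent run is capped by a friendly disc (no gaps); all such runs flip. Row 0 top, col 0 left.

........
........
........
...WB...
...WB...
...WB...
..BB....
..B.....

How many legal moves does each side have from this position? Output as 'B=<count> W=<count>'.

-- B to move --
(2,2): flips 1 -> legal
(2,3): flips 3 -> legal
(2,4): no bracket -> illegal
(3,2): flips 2 -> legal
(4,2): flips 1 -> legal
(5,2): flips 2 -> legal
(6,4): no bracket -> illegal
B mobility = 5
-- W to move --
(2,3): no bracket -> illegal
(2,4): no bracket -> illegal
(2,5): flips 1 -> legal
(3,5): flips 2 -> legal
(4,5): flips 1 -> legal
(5,1): no bracket -> illegal
(5,2): no bracket -> illegal
(5,5): flips 2 -> legal
(6,1): no bracket -> illegal
(6,4): no bracket -> illegal
(6,5): flips 1 -> legal
(7,1): flips 1 -> legal
(7,3): flips 1 -> legal
(7,4): no bracket -> illegal
W mobility = 7

Answer: B=5 W=7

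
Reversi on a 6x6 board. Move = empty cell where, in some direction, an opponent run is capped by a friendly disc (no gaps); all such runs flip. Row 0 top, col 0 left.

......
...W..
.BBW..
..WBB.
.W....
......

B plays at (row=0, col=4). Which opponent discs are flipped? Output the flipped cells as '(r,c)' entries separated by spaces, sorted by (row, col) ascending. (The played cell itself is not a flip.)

Dir NW: edge -> no flip
Dir N: edge -> no flip
Dir NE: edge -> no flip
Dir W: first cell '.' (not opp) -> no flip
Dir E: first cell '.' (not opp) -> no flip
Dir SW: opp run (1,3) capped by B -> flip
Dir S: first cell '.' (not opp) -> no flip
Dir SE: first cell '.' (not opp) -> no flip

Answer: (1,3)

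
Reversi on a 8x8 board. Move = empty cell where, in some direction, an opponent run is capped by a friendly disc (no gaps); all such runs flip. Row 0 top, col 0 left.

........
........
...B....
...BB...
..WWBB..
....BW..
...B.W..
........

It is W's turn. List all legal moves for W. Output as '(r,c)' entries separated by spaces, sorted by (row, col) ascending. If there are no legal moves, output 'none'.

Answer: (1,3) (2,2) (2,4) (2,5) (3,5) (4,6) (5,3)

Derivation:
(1,2): no bracket -> illegal
(1,3): flips 2 -> legal
(1,4): no bracket -> illegal
(2,2): flips 2 -> legal
(2,4): flips 1 -> legal
(2,5): flips 1 -> legal
(3,2): no bracket -> illegal
(3,5): flips 1 -> legal
(3,6): no bracket -> illegal
(4,6): flips 2 -> legal
(5,2): no bracket -> illegal
(5,3): flips 1 -> legal
(5,6): no bracket -> illegal
(6,2): no bracket -> illegal
(6,4): no bracket -> illegal
(7,2): no bracket -> illegal
(7,3): no bracket -> illegal
(7,4): no bracket -> illegal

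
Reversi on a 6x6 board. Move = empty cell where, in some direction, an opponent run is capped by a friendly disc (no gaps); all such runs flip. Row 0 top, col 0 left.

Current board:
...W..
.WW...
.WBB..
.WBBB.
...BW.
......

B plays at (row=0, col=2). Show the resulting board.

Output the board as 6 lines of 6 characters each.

Place B at (0,2); scan 8 dirs for brackets.
Dir NW: edge -> no flip
Dir N: edge -> no flip
Dir NE: edge -> no flip
Dir W: first cell '.' (not opp) -> no flip
Dir E: opp run (0,3), next='.' -> no flip
Dir SW: opp run (1,1), next='.' -> no flip
Dir S: opp run (1,2) capped by B -> flip
Dir SE: first cell '.' (not opp) -> no flip
All flips: (1,2)

Answer: ..BW..
.WB...
.WBB..
.WBBB.
...BW.
......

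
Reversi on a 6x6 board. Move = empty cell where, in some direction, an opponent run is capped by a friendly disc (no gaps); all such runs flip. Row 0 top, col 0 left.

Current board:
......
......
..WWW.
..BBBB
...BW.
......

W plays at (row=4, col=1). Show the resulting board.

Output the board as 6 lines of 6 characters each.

Answer: ......
......
..WWW.
..WBBB
.W.BW.
......

Derivation:
Place W at (4,1); scan 8 dirs for brackets.
Dir NW: first cell '.' (not opp) -> no flip
Dir N: first cell '.' (not opp) -> no flip
Dir NE: opp run (3,2) capped by W -> flip
Dir W: first cell '.' (not opp) -> no flip
Dir E: first cell '.' (not opp) -> no flip
Dir SW: first cell '.' (not opp) -> no flip
Dir S: first cell '.' (not opp) -> no flip
Dir SE: first cell '.' (not opp) -> no flip
All flips: (3,2)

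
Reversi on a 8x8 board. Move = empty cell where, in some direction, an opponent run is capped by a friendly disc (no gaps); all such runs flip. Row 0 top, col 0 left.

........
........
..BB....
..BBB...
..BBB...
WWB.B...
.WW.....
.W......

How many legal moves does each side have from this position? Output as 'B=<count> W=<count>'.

-- B to move --
(4,0): no bracket -> illegal
(4,1): no bracket -> illegal
(5,3): no bracket -> illegal
(6,0): flips 1 -> legal
(6,3): no bracket -> illegal
(7,0): flips 1 -> legal
(7,2): flips 1 -> legal
(7,3): no bracket -> illegal
B mobility = 3
-- W to move --
(1,1): no bracket -> illegal
(1,2): flips 4 -> legal
(1,3): no bracket -> illegal
(1,4): no bracket -> illegal
(2,1): no bracket -> illegal
(2,4): flips 2 -> legal
(2,5): flips 3 -> legal
(3,1): no bracket -> illegal
(3,5): no bracket -> illegal
(4,1): no bracket -> illegal
(4,5): no bracket -> illegal
(5,3): flips 1 -> legal
(5,5): no bracket -> illegal
(6,3): no bracket -> illegal
(6,4): no bracket -> illegal
(6,5): no bracket -> illegal
W mobility = 4

Answer: B=3 W=4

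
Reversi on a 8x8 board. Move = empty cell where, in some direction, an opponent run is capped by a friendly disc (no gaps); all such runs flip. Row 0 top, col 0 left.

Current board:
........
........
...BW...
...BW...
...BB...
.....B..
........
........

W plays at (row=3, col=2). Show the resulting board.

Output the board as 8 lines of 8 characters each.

Place W at (3,2); scan 8 dirs for brackets.
Dir NW: first cell '.' (not opp) -> no flip
Dir N: first cell '.' (not opp) -> no flip
Dir NE: opp run (2,3), next='.' -> no flip
Dir W: first cell '.' (not opp) -> no flip
Dir E: opp run (3,3) capped by W -> flip
Dir SW: first cell '.' (not opp) -> no flip
Dir S: first cell '.' (not opp) -> no flip
Dir SE: opp run (4,3), next='.' -> no flip
All flips: (3,3)

Answer: ........
........
...BW...
..WWW...
...BB...
.....B..
........
........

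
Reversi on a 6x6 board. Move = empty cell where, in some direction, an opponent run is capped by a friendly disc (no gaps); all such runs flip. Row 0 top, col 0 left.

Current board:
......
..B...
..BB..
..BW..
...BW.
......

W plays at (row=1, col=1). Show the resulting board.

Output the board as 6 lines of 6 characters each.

Place W at (1,1); scan 8 dirs for brackets.
Dir NW: first cell '.' (not opp) -> no flip
Dir N: first cell '.' (not opp) -> no flip
Dir NE: first cell '.' (not opp) -> no flip
Dir W: first cell '.' (not opp) -> no flip
Dir E: opp run (1,2), next='.' -> no flip
Dir SW: first cell '.' (not opp) -> no flip
Dir S: first cell '.' (not opp) -> no flip
Dir SE: opp run (2,2) capped by W -> flip
All flips: (2,2)

Answer: ......
.WB...
..WB..
..BW..
...BW.
......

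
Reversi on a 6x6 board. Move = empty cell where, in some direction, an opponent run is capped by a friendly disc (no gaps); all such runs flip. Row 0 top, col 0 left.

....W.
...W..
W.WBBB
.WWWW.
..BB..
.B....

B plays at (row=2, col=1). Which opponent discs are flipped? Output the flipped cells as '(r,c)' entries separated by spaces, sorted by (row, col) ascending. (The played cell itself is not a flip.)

Dir NW: first cell '.' (not opp) -> no flip
Dir N: first cell '.' (not opp) -> no flip
Dir NE: first cell '.' (not opp) -> no flip
Dir W: opp run (2,0), next=edge -> no flip
Dir E: opp run (2,2) capped by B -> flip
Dir SW: first cell '.' (not opp) -> no flip
Dir S: opp run (3,1), next='.' -> no flip
Dir SE: opp run (3,2) capped by B -> flip

Answer: (2,2) (3,2)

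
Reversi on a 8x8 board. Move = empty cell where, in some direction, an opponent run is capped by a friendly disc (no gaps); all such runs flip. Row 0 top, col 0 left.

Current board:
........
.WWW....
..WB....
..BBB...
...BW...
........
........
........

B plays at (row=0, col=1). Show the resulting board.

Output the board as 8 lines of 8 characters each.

Answer: .B......
.WBW....
..WB....
..BBB...
...BW...
........
........
........

Derivation:
Place B at (0,1); scan 8 dirs for brackets.
Dir NW: edge -> no flip
Dir N: edge -> no flip
Dir NE: edge -> no flip
Dir W: first cell '.' (not opp) -> no flip
Dir E: first cell '.' (not opp) -> no flip
Dir SW: first cell '.' (not opp) -> no flip
Dir S: opp run (1,1), next='.' -> no flip
Dir SE: opp run (1,2) capped by B -> flip
All flips: (1,2)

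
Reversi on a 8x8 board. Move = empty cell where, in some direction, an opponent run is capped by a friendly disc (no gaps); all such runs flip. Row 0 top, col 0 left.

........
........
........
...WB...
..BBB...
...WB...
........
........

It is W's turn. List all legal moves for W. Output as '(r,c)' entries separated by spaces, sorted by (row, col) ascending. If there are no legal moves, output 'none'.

Answer: (3,1) (3,5) (5,1) (5,5)

Derivation:
(2,3): no bracket -> illegal
(2,4): no bracket -> illegal
(2,5): no bracket -> illegal
(3,1): flips 1 -> legal
(3,2): no bracket -> illegal
(3,5): flips 2 -> legal
(4,1): no bracket -> illegal
(4,5): no bracket -> illegal
(5,1): flips 1 -> legal
(5,2): no bracket -> illegal
(5,5): flips 2 -> legal
(6,3): no bracket -> illegal
(6,4): no bracket -> illegal
(6,5): no bracket -> illegal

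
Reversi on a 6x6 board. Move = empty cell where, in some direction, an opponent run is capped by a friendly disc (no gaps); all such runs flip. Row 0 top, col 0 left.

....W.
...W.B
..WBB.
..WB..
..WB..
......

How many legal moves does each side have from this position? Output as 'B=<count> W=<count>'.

Answer: B=7 W=7

Derivation:
-- B to move --
(0,2): flips 1 -> legal
(0,3): flips 1 -> legal
(0,5): no bracket -> illegal
(1,1): flips 1 -> legal
(1,2): no bracket -> illegal
(1,4): no bracket -> illegal
(2,1): flips 2 -> legal
(3,1): flips 1 -> legal
(4,1): flips 2 -> legal
(5,1): flips 1 -> legal
(5,2): no bracket -> illegal
(5,3): no bracket -> illegal
B mobility = 7
-- W to move --
(0,5): no bracket -> illegal
(1,2): no bracket -> illegal
(1,4): flips 1 -> legal
(2,5): flips 2 -> legal
(3,4): flips 1 -> legal
(3,5): flips 1 -> legal
(4,4): flips 2 -> legal
(5,2): no bracket -> illegal
(5,3): flips 3 -> legal
(5,4): flips 1 -> legal
W mobility = 7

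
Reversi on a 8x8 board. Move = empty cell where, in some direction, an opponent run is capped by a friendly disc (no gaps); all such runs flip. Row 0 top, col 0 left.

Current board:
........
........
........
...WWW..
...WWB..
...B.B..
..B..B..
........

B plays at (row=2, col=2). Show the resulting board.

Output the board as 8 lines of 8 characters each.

Place B at (2,2); scan 8 dirs for brackets.
Dir NW: first cell '.' (not opp) -> no flip
Dir N: first cell '.' (not opp) -> no flip
Dir NE: first cell '.' (not opp) -> no flip
Dir W: first cell '.' (not opp) -> no flip
Dir E: first cell '.' (not opp) -> no flip
Dir SW: first cell '.' (not opp) -> no flip
Dir S: first cell '.' (not opp) -> no flip
Dir SE: opp run (3,3) (4,4) capped by B -> flip
All flips: (3,3) (4,4)

Answer: ........
........
..B.....
...BWW..
...WBB..
...B.B..
..B..B..
........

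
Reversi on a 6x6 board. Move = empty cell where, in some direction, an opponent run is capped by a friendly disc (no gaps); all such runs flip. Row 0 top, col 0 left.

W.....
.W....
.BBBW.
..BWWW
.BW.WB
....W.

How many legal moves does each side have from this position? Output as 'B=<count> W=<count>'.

-- B to move --
(0,1): flips 1 -> legal
(0,2): no bracket -> illegal
(1,0): no bracket -> illegal
(1,2): no bracket -> illegal
(1,3): no bracket -> illegal
(1,4): no bracket -> illegal
(1,5): no bracket -> illegal
(2,0): no bracket -> illegal
(2,5): flips 2 -> legal
(3,1): no bracket -> illegal
(4,3): flips 3 -> legal
(5,1): no bracket -> illegal
(5,2): flips 1 -> legal
(5,3): no bracket -> illegal
(5,5): flips 2 -> legal
B mobility = 5
-- W to move --
(1,0): no bracket -> illegal
(1,2): flips 3 -> legal
(1,3): flips 1 -> legal
(1,4): no bracket -> illegal
(2,0): flips 3 -> legal
(3,0): no bracket -> illegal
(3,1): flips 2 -> legal
(4,0): flips 1 -> legal
(4,3): no bracket -> illegal
(5,0): no bracket -> illegal
(5,1): no bracket -> illegal
(5,2): no bracket -> illegal
(5,5): flips 1 -> legal
W mobility = 6

Answer: B=5 W=6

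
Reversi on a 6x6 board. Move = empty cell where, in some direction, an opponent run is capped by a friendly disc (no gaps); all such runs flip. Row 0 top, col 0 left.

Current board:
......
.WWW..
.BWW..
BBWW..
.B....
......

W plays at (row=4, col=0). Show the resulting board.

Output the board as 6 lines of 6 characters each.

Answer: ......
.WWW..
.BWW..
BWWW..
WB....
......

Derivation:
Place W at (4,0); scan 8 dirs for brackets.
Dir NW: edge -> no flip
Dir N: opp run (3,0), next='.' -> no flip
Dir NE: opp run (3,1) capped by W -> flip
Dir W: edge -> no flip
Dir E: opp run (4,1), next='.' -> no flip
Dir SW: edge -> no flip
Dir S: first cell '.' (not opp) -> no flip
Dir SE: first cell '.' (not opp) -> no flip
All flips: (3,1)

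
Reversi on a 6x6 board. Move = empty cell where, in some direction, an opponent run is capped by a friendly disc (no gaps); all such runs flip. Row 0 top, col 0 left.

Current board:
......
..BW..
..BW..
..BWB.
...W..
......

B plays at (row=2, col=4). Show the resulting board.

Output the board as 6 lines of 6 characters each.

Place B at (2,4); scan 8 dirs for brackets.
Dir NW: opp run (1,3), next='.' -> no flip
Dir N: first cell '.' (not opp) -> no flip
Dir NE: first cell '.' (not opp) -> no flip
Dir W: opp run (2,3) capped by B -> flip
Dir E: first cell '.' (not opp) -> no flip
Dir SW: opp run (3,3), next='.' -> no flip
Dir S: first cell 'B' (not opp) -> no flip
Dir SE: first cell '.' (not opp) -> no flip
All flips: (2,3)

Answer: ......
..BW..
..BBB.
..BWB.
...W..
......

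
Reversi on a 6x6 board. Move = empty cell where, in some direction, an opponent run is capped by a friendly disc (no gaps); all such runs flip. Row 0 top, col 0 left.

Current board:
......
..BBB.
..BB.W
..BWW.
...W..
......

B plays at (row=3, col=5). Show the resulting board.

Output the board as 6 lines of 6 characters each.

Place B at (3,5); scan 8 dirs for brackets.
Dir NW: first cell '.' (not opp) -> no flip
Dir N: opp run (2,5), next='.' -> no flip
Dir NE: edge -> no flip
Dir W: opp run (3,4) (3,3) capped by B -> flip
Dir E: edge -> no flip
Dir SW: first cell '.' (not opp) -> no flip
Dir S: first cell '.' (not opp) -> no flip
Dir SE: edge -> no flip
All flips: (3,3) (3,4)

Answer: ......
..BBB.
..BB.W
..BBBB
...W..
......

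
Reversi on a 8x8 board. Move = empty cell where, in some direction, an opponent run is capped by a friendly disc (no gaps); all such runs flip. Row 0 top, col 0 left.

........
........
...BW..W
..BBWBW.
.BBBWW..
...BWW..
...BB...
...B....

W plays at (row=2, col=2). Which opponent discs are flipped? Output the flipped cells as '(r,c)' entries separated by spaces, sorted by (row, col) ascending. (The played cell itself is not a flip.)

Answer: (2,3) (3,3)

Derivation:
Dir NW: first cell '.' (not opp) -> no flip
Dir N: first cell '.' (not opp) -> no flip
Dir NE: first cell '.' (not opp) -> no flip
Dir W: first cell '.' (not opp) -> no flip
Dir E: opp run (2,3) capped by W -> flip
Dir SW: first cell '.' (not opp) -> no flip
Dir S: opp run (3,2) (4,2), next='.' -> no flip
Dir SE: opp run (3,3) capped by W -> flip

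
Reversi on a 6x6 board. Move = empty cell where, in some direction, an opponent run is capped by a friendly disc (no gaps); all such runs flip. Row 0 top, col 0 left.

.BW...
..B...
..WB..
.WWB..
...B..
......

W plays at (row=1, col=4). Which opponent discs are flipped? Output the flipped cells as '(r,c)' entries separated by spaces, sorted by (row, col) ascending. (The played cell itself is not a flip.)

Dir NW: first cell '.' (not opp) -> no flip
Dir N: first cell '.' (not opp) -> no flip
Dir NE: first cell '.' (not opp) -> no flip
Dir W: first cell '.' (not opp) -> no flip
Dir E: first cell '.' (not opp) -> no flip
Dir SW: opp run (2,3) capped by W -> flip
Dir S: first cell '.' (not opp) -> no flip
Dir SE: first cell '.' (not opp) -> no flip

Answer: (2,3)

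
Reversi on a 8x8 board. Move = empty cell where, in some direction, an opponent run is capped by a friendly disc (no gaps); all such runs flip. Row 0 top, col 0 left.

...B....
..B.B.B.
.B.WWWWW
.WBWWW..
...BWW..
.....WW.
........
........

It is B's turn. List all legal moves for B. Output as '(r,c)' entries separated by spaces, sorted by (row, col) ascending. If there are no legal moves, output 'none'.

Answer: (1,3) (3,0) (3,6) (4,1) (4,6) (5,4) (6,7)

Derivation:
(1,3): flips 2 -> legal
(1,5): no bracket -> illegal
(1,7): no bracket -> illegal
(2,0): no bracket -> illegal
(2,2): no bracket -> illegal
(3,0): flips 1 -> legal
(3,6): flips 5 -> legal
(3,7): no bracket -> illegal
(4,0): no bracket -> illegal
(4,1): flips 1 -> legal
(4,2): no bracket -> illegal
(4,6): flips 2 -> legal
(4,7): no bracket -> illegal
(5,3): no bracket -> illegal
(5,4): flips 3 -> legal
(5,7): no bracket -> illegal
(6,4): no bracket -> illegal
(6,5): no bracket -> illegal
(6,6): no bracket -> illegal
(6,7): flips 4 -> legal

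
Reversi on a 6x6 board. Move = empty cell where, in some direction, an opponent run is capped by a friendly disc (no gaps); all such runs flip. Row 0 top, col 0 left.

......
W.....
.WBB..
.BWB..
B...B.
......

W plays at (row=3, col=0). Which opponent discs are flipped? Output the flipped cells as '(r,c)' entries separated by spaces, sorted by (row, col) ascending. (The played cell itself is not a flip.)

Dir NW: edge -> no flip
Dir N: first cell '.' (not opp) -> no flip
Dir NE: first cell 'W' (not opp) -> no flip
Dir W: edge -> no flip
Dir E: opp run (3,1) capped by W -> flip
Dir SW: edge -> no flip
Dir S: opp run (4,0), next='.' -> no flip
Dir SE: first cell '.' (not opp) -> no flip

Answer: (3,1)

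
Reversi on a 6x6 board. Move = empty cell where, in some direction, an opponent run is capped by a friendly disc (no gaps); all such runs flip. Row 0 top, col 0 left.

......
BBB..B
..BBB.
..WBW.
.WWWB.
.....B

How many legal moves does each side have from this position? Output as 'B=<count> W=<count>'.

-- B to move --
(2,1): no bracket -> illegal
(2,5): no bracket -> illegal
(3,0): no bracket -> illegal
(3,1): flips 1 -> legal
(3,5): flips 1 -> legal
(4,0): flips 3 -> legal
(4,5): flips 1 -> legal
(5,0): flips 2 -> legal
(5,1): flips 1 -> legal
(5,2): flips 2 -> legal
(5,3): flips 1 -> legal
(5,4): no bracket -> illegal
B mobility = 8
-- W to move --
(0,0): no bracket -> illegal
(0,1): flips 2 -> legal
(0,2): flips 2 -> legal
(0,3): no bracket -> illegal
(0,4): no bracket -> illegal
(0,5): no bracket -> illegal
(1,3): flips 2 -> legal
(1,4): flips 2 -> legal
(2,0): no bracket -> illegal
(2,1): no bracket -> illegal
(2,5): no bracket -> illegal
(3,1): no bracket -> illegal
(3,5): no bracket -> illegal
(4,5): flips 1 -> legal
(5,3): no bracket -> illegal
(5,4): flips 1 -> legal
W mobility = 6

Answer: B=8 W=6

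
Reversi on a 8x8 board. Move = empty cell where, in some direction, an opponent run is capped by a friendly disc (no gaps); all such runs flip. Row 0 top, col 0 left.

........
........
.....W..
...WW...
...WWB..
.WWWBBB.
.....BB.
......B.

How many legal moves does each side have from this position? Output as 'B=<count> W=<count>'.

Answer: B=6 W=5

Derivation:
-- B to move --
(1,4): no bracket -> illegal
(1,5): no bracket -> illegal
(1,6): no bracket -> illegal
(2,2): flips 2 -> legal
(2,3): flips 1 -> legal
(2,4): flips 2 -> legal
(2,6): no bracket -> illegal
(3,2): flips 1 -> legal
(3,5): no bracket -> illegal
(3,6): no bracket -> illegal
(4,0): no bracket -> illegal
(4,1): no bracket -> illegal
(4,2): flips 2 -> legal
(5,0): flips 3 -> legal
(6,0): no bracket -> illegal
(6,1): no bracket -> illegal
(6,2): no bracket -> illegal
(6,3): no bracket -> illegal
(6,4): no bracket -> illegal
B mobility = 6
-- W to move --
(3,5): no bracket -> illegal
(3,6): no bracket -> illegal
(4,6): flips 1 -> legal
(4,7): no bracket -> illegal
(5,7): flips 3 -> legal
(6,3): no bracket -> illegal
(6,4): flips 1 -> legal
(6,7): flips 2 -> legal
(7,4): no bracket -> illegal
(7,5): no bracket -> illegal
(7,7): flips 2 -> legal
W mobility = 5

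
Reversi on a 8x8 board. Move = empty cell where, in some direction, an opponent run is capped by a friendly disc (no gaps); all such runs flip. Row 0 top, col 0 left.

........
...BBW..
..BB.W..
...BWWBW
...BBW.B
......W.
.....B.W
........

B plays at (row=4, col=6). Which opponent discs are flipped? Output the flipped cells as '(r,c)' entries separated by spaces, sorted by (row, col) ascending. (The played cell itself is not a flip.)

Answer: (4,5)

Derivation:
Dir NW: opp run (3,5), next='.' -> no flip
Dir N: first cell 'B' (not opp) -> no flip
Dir NE: opp run (3,7), next=edge -> no flip
Dir W: opp run (4,5) capped by B -> flip
Dir E: first cell 'B' (not opp) -> no flip
Dir SW: first cell '.' (not opp) -> no flip
Dir S: opp run (5,6), next='.' -> no flip
Dir SE: first cell '.' (not opp) -> no flip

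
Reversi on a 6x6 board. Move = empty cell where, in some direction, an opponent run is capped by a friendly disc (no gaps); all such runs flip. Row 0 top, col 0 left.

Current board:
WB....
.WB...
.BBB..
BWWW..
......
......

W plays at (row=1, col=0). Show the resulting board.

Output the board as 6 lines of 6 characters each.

Answer: WB....
WWB...
.WBB..
BWWW..
......
......

Derivation:
Place W at (1,0); scan 8 dirs for brackets.
Dir NW: edge -> no flip
Dir N: first cell 'W' (not opp) -> no flip
Dir NE: opp run (0,1), next=edge -> no flip
Dir W: edge -> no flip
Dir E: first cell 'W' (not opp) -> no flip
Dir SW: edge -> no flip
Dir S: first cell '.' (not opp) -> no flip
Dir SE: opp run (2,1) capped by W -> flip
All flips: (2,1)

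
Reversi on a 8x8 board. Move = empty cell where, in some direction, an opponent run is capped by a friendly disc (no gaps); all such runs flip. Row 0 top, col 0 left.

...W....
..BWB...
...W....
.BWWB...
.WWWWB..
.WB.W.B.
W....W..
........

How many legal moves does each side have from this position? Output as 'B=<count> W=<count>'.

Answer: B=9 W=18

Derivation:
-- B to move --
(0,2): no bracket -> illegal
(0,4): no bracket -> illegal
(2,1): no bracket -> illegal
(2,2): flips 2 -> legal
(2,4): no bracket -> illegal
(3,0): flips 1 -> legal
(3,5): no bracket -> illegal
(4,0): flips 4 -> legal
(5,0): flips 4 -> legal
(5,3): flips 1 -> legal
(5,5): no bracket -> illegal
(6,1): flips 2 -> legal
(6,2): no bracket -> illegal
(6,3): flips 1 -> legal
(6,4): flips 2 -> legal
(6,6): no bracket -> illegal
(7,0): no bracket -> illegal
(7,1): no bracket -> illegal
(7,4): flips 1 -> legal
(7,5): no bracket -> illegal
(7,6): no bracket -> illegal
B mobility = 9
-- W to move --
(0,1): flips 1 -> legal
(0,2): no bracket -> illegal
(0,4): no bracket -> illegal
(0,5): flips 1 -> legal
(1,1): flips 1 -> legal
(1,5): flips 1 -> legal
(2,0): flips 1 -> legal
(2,1): flips 2 -> legal
(2,2): no bracket -> illegal
(2,4): flips 1 -> legal
(2,5): flips 2 -> legal
(3,0): flips 1 -> legal
(3,5): flips 1 -> legal
(3,6): flips 1 -> legal
(4,0): no bracket -> illegal
(4,6): flips 1 -> legal
(4,7): flips 1 -> legal
(5,3): flips 1 -> legal
(5,5): no bracket -> illegal
(5,7): no bracket -> illegal
(6,1): flips 1 -> legal
(6,2): flips 1 -> legal
(6,3): flips 1 -> legal
(6,6): no bracket -> illegal
(6,7): flips 3 -> legal
W mobility = 18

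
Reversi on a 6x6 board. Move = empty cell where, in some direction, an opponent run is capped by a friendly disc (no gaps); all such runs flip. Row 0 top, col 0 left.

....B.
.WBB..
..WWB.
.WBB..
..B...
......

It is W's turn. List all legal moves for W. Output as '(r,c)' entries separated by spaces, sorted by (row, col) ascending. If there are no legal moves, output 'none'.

(0,1): flips 1 -> legal
(0,2): flips 1 -> legal
(0,3): flips 1 -> legal
(0,5): no bracket -> illegal
(1,4): flips 2 -> legal
(1,5): no bracket -> illegal
(2,1): no bracket -> illegal
(2,5): flips 1 -> legal
(3,4): flips 2 -> legal
(3,5): no bracket -> illegal
(4,1): flips 1 -> legal
(4,3): flips 1 -> legal
(4,4): flips 1 -> legal
(5,1): no bracket -> illegal
(5,2): flips 2 -> legal
(5,3): flips 1 -> legal

Answer: (0,1) (0,2) (0,3) (1,4) (2,5) (3,4) (4,1) (4,3) (4,4) (5,2) (5,3)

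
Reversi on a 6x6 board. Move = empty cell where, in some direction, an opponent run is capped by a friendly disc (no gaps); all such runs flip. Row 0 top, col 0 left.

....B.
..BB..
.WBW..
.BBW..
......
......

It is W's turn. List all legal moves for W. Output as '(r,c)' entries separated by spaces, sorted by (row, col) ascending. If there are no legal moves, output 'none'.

Answer: (0,1) (0,3) (1,1) (3,0) (4,1) (4,3)

Derivation:
(0,1): flips 1 -> legal
(0,2): no bracket -> illegal
(0,3): flips 2 -> legal
(0,5): no bracket -> illegal
(1,1): flips 1 -> legal
(1,4): no bracket -> illegal
(1,5): no bracket -> illegal
(2,0): no bracket -> illegal
(2,4): no bracket -> illegal
(3,0): flips 2 -> legal
(4,0): no bracket -> illegal
(4,1): flips 2 -> legal
(4,2): no bracket -> illegal
(4,3): flips 1 -> legal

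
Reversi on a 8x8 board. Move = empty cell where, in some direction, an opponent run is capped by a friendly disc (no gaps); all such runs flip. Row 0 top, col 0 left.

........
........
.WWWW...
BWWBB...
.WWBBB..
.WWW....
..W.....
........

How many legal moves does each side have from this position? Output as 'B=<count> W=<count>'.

-- B to move --
(1,0): flips 2 -> legal
(1,1): flips 1 -> legal
(1,2): flips 2 -> legal
(1,3): flips 1 -> legal
(1,4): flips 1 -> legal
(1,5): flips 1 -> legal
(2,0): no bracket -> illegal
(2,5): no bracket -> illegal
(3,5): no bracket -> illegal
(4,0): flips 2 -> legal
(5,0): no bracket -> illegal
(5,4): no bracket -> illegal
(6,0): flips 2 -> legal
(6,1): flips 1 -> legal
(6,3): flips 3 -> legal
(6,4): no bracket -> illegal
(7,1): flips 2 -> legal
(7,2): no bracket -> illegal
(7,3): no bracket -> illegal
B mobility = 11
-- W to move --
(2,0): no bracket -> illegal
(2,5): flips 2 -> legal
(3,5): flips 3 -> legal
(3,6): no bracket -> illegal
(4,0): no bracket -> illegal
(4,6): flips 3 -> legal
(5,4): flips 3 -> legal
(5,5): flips 2 -> legal
(5,6): flips 2 -> legal
W mobility = 6

Answer: B=11 W=6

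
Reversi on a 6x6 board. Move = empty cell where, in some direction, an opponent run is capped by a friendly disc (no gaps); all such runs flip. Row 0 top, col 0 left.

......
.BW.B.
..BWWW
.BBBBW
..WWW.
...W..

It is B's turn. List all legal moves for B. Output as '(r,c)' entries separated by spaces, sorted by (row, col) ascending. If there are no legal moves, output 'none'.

Answer: (0,1) (0,2) (1,3) (1,5) (5,1) (5,2) (5,4) (5,5)

Derivation:
(0,1): flips 2 -> legal
(0,2): flips 1 -> legal
(0,3): no bracket -> illegal
(1,3): flips 2 -> legal
(1,5): flips 1 -> legal
(2,1): no bracket -> illegal
(4,1): no bracket -> illegal
(4,5): no bracket -> illegal
(5,1): flips 1 -> legal
(5,2): flips 2 -> legal
(5,4): flips 2 -> legal
(5,5): flips 1 -> legal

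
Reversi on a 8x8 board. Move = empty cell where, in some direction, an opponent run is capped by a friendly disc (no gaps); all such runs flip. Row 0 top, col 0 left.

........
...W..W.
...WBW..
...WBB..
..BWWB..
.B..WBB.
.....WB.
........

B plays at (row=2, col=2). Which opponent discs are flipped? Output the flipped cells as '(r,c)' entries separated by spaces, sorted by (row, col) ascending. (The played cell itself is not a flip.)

Answer: (2,3) (3,3) (4,4)

Derivation:
Dir NW: first cell '.' (not opp) -> no flip
Dir N: first cell '.' (not opp) -> no flip
Dir NE: opp run (1,3), next='.' -> no flip
Dir W: first cell '.' (not opp) -> no flip
Dir E: opp run (2,3) capped by B -> flip
Dir SW: first cell '.' (not opp) -> no flip
Dir S: first cell '.' (not opp) -> no flip
Dir SE: opp run (3,3) (4,4) capped by B -> flip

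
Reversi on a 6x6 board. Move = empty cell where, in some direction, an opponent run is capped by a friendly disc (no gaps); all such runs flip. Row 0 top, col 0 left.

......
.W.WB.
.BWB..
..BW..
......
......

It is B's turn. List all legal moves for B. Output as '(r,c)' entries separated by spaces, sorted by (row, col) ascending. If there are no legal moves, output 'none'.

Answer: (0,1) (0,3) (1,2) (3,4) (4,3)

Derivation:
(0,0): no bracket -> illegal
(0,1): flips 1 -> legal
(0,2): no bracket -> illegal
(0,3): flips 1 -> legal
(0,4): no bracket -> illegal
(1,0): no bracket -> illegal
(1,2): flips 2 -> legal
(2,0): no bracket -> illegal
(2,4): no bracket -> illegal
(3,1): no bracket -> illegal
(3,4): flips 1 -> legal
(4,2): no bracket -> illegal
(4,3): flips 1 -> legal
(4,4): no bracket -> illegal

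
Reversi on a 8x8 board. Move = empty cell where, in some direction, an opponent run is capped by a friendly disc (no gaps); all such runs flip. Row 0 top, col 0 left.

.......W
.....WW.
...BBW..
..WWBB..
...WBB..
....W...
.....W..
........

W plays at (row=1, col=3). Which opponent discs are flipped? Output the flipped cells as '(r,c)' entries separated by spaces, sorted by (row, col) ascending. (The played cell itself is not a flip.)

Answer: (2,3)

Derivation:
Dir NW: first cell '.' (not opp) -> no flip
Dir N: first cell '.' (not opp) -> no flip
Dir NE: first cell '.' (not opp) -> no flip
Dir W: first cell '.' (not opp) -> no flip
Dir E: first cell '.' (not opp) -> no flip
Dir SW: first cell '.' (not opp) -> no flip
Dir S: opp run (2,3) capped by W -> flip
Dir SE: opp run (2,4) (3,5), next='.' -> no flip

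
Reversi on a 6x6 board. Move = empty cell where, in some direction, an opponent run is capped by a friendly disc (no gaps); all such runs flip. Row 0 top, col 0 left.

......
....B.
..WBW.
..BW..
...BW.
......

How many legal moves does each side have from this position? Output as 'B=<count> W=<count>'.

Answer: B=5 W=5

Derivation:
-- B to move --
(1,1): no bracket -> illegal
(1,2): flips 1 -> legal
(1,3): no bracket -> illegal
(1,5): no bracket -> illegal
(2,1): flips 1 -> legal
(2,5): flips 1 -> legal
(3,1): no bracket -> illegal
(3,4): flips 2 -> legal
(3,5): no bracket -> illegal
(4,2): no bracket -> illegal
(4,5): flips 1 -> legal
(5,3): no bracket -> illegal
(5,4): no bracket -> illegal
(5,5): no bracket -> illegal
B mobility = 5
-- W to move --
(0,3): no bracket -> illegal
(0,4): flips 1 -> legal
(0,5): no bracket -> illegal
(1,2): no bracket -> illegal
(1,3): flips 1 -> legal
(1,5): no bracket -> illegal
(2,1): no bracket -> illegal
(2,5): no bracket -> illegal
(3,1): flips 1 -> legal
(3,4): no bracket -> illegal
(4,1): no bracket -> illegal
(4,2): flips 2 -> legal
(5,2): no bracket -> illegal
(5,3): flips 1 -> legal
(5,4): no bracket -> illegal
W mobility = 5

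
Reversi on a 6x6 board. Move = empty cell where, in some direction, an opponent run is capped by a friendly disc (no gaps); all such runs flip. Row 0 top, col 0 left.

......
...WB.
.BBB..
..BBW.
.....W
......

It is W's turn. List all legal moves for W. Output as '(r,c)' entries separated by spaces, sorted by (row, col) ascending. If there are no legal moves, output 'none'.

Answer: (1,2) (1,5) (3,1) (4,3)

Derivation:
(0,3): no bracket -> illegal
(0,4): no bracket -> illegal
(0,5): no bracket -> illegal
(1,0): no bracket -> illegal
(1,1): no bracket -> illegal
(1,2): flips 1 -> legal
(1,5): flips 1 -> legal
(2,0): no bracket -> illegal
(2,4): no bracket -> illegal
(2,5): no bracket -> illegal
(3,0): no bracket -> illegal
(3,1): flips 3 -> legal
(4,1): no bracket -> illegal
(4,2): no bracket -> illegal
(4,3): flips 2 -> legal
(4,4): no bracket -> illegal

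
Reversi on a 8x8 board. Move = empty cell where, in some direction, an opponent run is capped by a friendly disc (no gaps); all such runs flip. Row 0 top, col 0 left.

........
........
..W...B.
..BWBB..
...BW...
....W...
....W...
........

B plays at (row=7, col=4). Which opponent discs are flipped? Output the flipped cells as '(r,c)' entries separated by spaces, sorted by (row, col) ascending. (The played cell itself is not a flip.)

Answer: (4,4) (5,4) (6,4)

Derivation:
Dir NW: first cell '.' (not opp) -> no flip
Dir N: opp run (6,4) (5,4) (4,4) capped by B -> flip
Dir NE: first cell '.' (not opp) -> no flip
Dir W: first cell '.' (not opp) -> no flip
Dir E: first cell '.' (not opp) -> no flip
Dir SW: edge -> no flip
Dir S: edge -> no flip
Dir SE: edge -> no flip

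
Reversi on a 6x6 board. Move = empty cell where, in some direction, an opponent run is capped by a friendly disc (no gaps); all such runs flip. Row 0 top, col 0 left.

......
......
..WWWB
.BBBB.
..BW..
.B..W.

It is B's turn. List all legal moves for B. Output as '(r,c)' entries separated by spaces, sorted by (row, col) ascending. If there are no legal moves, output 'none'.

(1,1): flips 1 -> legal
(1,2): flips 2 -> legal
(1,3): flips 2 -> legal
(1,4): flips 2 -> legal
(1,5): flips 1 -> legal
(2,1): flips 3 -> legal
(3,5): no bracket -> illegal
(4,4): flips 1 -> legal
(4,5): no bracket -> illegal
(5,2): flips 1 -> legal
(5,3): flips 1 -> legal
(5,5): no bracket -> illegal

Answer: (1,1) (1,2) (1,3) (1,4) (1,5) (2,1) (4,4) (5,2) (5,3)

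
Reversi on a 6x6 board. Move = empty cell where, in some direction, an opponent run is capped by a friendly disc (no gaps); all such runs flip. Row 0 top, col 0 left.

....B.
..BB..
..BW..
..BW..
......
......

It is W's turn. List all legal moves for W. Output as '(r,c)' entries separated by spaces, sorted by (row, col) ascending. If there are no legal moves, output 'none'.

Answer: (0,1) (0,3) (1,1) (2,1) (3,1) (4,1)

Derivation:
(0,1): flips 1 -> legal
(0,2): no bracket -> illegal
(0,3): flips 1 -> legal
(0,5): no bracket -> illegal
(1,1): flips 1 -> legal
(1,4): no bracket -> illegal
(1,5): no bracket -> illegal
(2,1): flips 1 -> legal
(2,4): no bracket -> illegal
(3,1): flips 1 -> legal
(4,1): flips 1 -> legal
(4,2): no bracket -> illegal
(4,3): no bracket -> illegal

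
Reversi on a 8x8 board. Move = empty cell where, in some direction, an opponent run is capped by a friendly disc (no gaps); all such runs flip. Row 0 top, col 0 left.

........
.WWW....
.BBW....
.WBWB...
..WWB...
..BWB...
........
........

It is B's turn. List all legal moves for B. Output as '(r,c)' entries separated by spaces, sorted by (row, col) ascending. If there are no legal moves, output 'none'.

Answer: (0,0) (0,1) (0,2) (0,3) (0,4) (1,4) (2,4) (3,0) (4,0) (4,1) (6,2)

Derivation:
(0,0): flips 1 -> legal
(0,1): flips 3 -> legal
(0,2): flips 1 -> legal
(0,3): flips 1 -> legal
(0,4): flips 1 -> legal
(1,0): no bracket -> illegal
(1,4): flips 1 -> legal
(2,0): no bracket -> illegal
(2,4): flips 1 -> legal
(3,0): flips 1 -> legal
(4,0): flips 1 -> legal
(4,1): flips 3 -> legal
(5,1): no bracket -> illegal
(6,2): flips 1 -> legal
(6,3): no bracket -> illegal
(6,4): no bracket -> illegal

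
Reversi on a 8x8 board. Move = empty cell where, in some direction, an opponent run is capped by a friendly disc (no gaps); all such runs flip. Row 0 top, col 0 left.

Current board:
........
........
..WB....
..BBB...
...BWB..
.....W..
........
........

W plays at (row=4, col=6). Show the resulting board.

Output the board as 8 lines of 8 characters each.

Answer: ........
........
..WB....
..BBB...
...BWWW.
.....W..
........
........

Derivation:
Place W at (4,6); scan 8 dirs for brackets.
Dir NW: first cell '.' (not opp) -> no flip
Dir N: first cell '.' (not opp) -> no flip
Dir NE: first cell '.' (not opp) -> no flip
Dir W: opp run (4,5) capped by W -> flip
Dir E: first cell '.' (not opp) -> no flip
Dir SW: first cell 'W' (not opp) -> no flip
Dir S: first cell '.' (not opp) -> no flip
Dir SE: first cell '.' (not opp) -> no flip
All flips: (4,5)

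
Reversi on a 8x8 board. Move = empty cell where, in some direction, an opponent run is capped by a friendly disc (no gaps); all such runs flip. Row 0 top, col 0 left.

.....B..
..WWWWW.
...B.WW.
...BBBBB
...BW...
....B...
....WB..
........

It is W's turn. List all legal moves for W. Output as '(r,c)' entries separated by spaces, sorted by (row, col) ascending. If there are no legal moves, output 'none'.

(0,4): no bracket -> illegal
(0,6): no bracket -> illegal
(2,2): flips 1 -> legal
(2,4): flips 1 -> legal
(2,7): no bracket -> illegal
(3,2): flips 1 -> legal
(4,2): flips 1 -> legal
(4,5): flips 3 -> legal
(4,6): flips 1 -> legal
(4,7): flips 1 -> legal
(5,2): flips 2 -> legal
(5,3): flips 3 -> legal
(5,5): no bracket -> illegal
(5,6): no bracket -> illegal
(6,3): no bracket -> illegal
(6,6): flips 1 -> legal
(7,4): no bracket -> illegal
(7,5): no bracket -> illegal
(7,6): no bracket -> illegal

Answer: (2,2) (2,4) (3,2) (4,2) (4,5) (4,6) (4,7) (5,2) (5,3) (6,6)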